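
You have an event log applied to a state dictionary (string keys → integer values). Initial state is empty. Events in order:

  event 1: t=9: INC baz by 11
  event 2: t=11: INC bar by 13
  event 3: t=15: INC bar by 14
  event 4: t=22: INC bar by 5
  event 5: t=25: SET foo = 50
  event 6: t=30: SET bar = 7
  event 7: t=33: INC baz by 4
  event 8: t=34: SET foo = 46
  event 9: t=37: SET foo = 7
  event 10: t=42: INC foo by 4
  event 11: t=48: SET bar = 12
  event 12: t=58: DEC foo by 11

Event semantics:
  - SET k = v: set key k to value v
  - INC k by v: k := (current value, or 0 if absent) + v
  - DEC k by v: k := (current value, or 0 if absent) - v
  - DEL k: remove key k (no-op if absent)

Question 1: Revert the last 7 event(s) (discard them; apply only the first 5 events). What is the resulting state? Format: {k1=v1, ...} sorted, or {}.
Keep first 5 events (discard last 7):
  after event 1 (t=9: INC baz by 11): {baz=11}
  after event 2 (t=11: INC bar by 13): {bar=13, baz=11}
  after event 3 (t=15: INC bar by 14): {bar=27, baz=11}
  after event 4 (t=22: INC bar by 5): {bar=32, baz=11}
  after event 5 (t=25: SET foo = 50): {bar=32, baz=11, foo=50}

Answer: {bar=32, baz=11, foo=50}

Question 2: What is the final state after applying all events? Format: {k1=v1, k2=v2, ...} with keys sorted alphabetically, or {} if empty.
  after event 1 (t=9: INC baz by 11): {baz=11}
  after event 2 (t=11: INC bar by 13): {bar=13, baz=11}
  after event 3 (t=15: INC bar by 14): {bar=27, baz=11}
  after event 4 (t=22: INC bar by 5): {bar=32, baz=11}
  after event 5 (t=25: SET foo = 50): {bar=32, baz=11, foo=50}
  after event 6 (t=30: SET bar = 7): {bar=7, baz=11, foo=50}
  after event 7 (t=33: INC baz by 4): {bar=7, baz=15, foo=50}
  after event 8 (t=34: SET foo = 46): {bar=7, baz=15, foo=46}
  after event 9 (t=37: SET foo = 7): {bar=7, baz=15, foo=7}
  after event 10 (t=42: INC foo by 4): {bar=7, baz=15, foo=11}
  after event 11 (t=48: SET bar = 12): {bar=12, baz=15, foo=11}
  after event 12 (t=58: DEC foo by 11): {bar=12, baz=15, foo=0}

Answer: {bar=12, baz=15, foo=0}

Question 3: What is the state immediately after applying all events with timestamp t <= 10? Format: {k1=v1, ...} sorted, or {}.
Answer: {baz=11}

Derivation:
Apply events with t <= 10 (1 events):
  after event 1 (t=9: INC baz by 11): {baz=11}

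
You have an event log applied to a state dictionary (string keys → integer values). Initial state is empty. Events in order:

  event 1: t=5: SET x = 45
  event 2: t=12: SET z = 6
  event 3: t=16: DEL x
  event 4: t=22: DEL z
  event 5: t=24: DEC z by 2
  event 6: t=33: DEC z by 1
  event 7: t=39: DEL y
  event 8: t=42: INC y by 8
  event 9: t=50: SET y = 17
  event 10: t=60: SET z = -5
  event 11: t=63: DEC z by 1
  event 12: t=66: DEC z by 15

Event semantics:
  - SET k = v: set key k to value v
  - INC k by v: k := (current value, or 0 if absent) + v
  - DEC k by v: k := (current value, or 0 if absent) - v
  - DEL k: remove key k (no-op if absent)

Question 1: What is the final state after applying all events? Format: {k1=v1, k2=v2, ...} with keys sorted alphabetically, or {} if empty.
Answer: {y=17, z=-21}

Derivation:
  after event 1 (t=5: SET x = 45): {x=45}
  after event 2 (t=12: SET z = 6): {x=45, z=6}
  after event 3 (t=16: DEL x): {z=6}
  after event 4 (t=22: DEL z): {}
  after event 5 (t=24: DEC z by 2): {z=-2}
  after event 6 (t=33: DEC z by 1): {z=-3}
  after event 7 (t=39: DEL y): {z=-3}
  after event 8 (t=42: INC y by 8): {y=8, z=-3}
  after event 9 (t=50: SET y = 17): {y=17, z=-3}
  after event 10 (t=60: SET z = -5): {y=17, z=-5}
  after event 11 (t=63: DEC z by 1): {y=17, z=-6}
  after event 12 (t=66: DEC z by 15): {y=17, z=-21}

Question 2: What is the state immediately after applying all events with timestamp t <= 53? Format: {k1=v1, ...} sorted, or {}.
Answer: {y=17, z=-3}

Derivation:
Apply events with t <= 53 (9 events):
  after event 1 (t=5: SET x = 45): {x=45}
  after event 2 (t=12: SET z = 6): {x=45, z=6}
  after event 3 (t=16: DEL x): {z=6}
  after event 4 (t=22: DEL z): {}
  after event 5 (t=24: DEC z by 2): {z=-2}
  after event 6 (t=33: DEC z by 1): {z=-3}
  after event 7 (t=39: DEL y): {z=-3}
  after event 8 (t=42: INC y by 8): {y=8, z=-3}
  after event 9 (t=50: SET y = 17): {y=17, z=-3}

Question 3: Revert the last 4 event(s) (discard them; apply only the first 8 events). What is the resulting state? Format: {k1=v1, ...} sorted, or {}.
Keep first 8 events (discard last 4):
  after event 1 (t=5: SET x = 45): {x=45}
  after event 2 (t=12: SET z = 6): {x=45, z=6}
  after event 3 (t=16: DEL x): {z=6}
  after event 4 (t=22: DEL z): {}
  after event 5 (t=24: DEC z by 2): {z=-2}
  after event 6 (t=33: DEC z by 1): {z=-3}
  after event 7 (t=39: DEL y): {z=-3}
  after event 8 (t=42: INC y by 8): {y=8, z=-3}

Answer: {y=8, z=-3}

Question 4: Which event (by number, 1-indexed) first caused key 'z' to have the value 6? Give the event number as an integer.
Looking for first event where z becomes 6:
  event 2: z (absent) -> 6  <-- first match

Answer: 2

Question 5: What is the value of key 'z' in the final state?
Track key 'z' through all 12 events:
  event 1 (t=5: SET x = 45): z unchanged
  event 2 (t=12: SET z = 6): z (absent) -> 6
  event 3 (t=16: DEL x): z unchanged
  event 4 (t=22: DEL z): z 6 -> (absent)
  event 5 (t=24: DEC z by 2): z (absent) -> -2
  event 6 (t=33: DEC z by 1): z -2 -> -3
  event 7 (t=39: DEL y): z unchanged
  event 8 (t=42: INC y by 8): z unchanged
  event 9 (t=50: SET y = 17): z unchanged
  event 10 (t=60: SET z = -5): z -3 -> -5
  event 11 (t=63: DEC z by 1): z -5 -> -6
  event 12 (t=66: DEC z by 15): z -6 -> -21
Final: z = -21

Answer: -21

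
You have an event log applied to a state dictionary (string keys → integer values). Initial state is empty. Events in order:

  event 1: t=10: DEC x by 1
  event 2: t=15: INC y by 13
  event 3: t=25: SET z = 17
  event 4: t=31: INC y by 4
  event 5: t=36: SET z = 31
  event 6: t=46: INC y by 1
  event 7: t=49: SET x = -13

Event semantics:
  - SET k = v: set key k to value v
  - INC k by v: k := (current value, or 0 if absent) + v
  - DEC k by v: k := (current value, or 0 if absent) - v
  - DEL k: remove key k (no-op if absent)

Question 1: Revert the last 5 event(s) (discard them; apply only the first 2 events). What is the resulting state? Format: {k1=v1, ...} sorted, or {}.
Answer: {x=-1, y=13}

Derivation:
Keep first 2 events (discard last 5):
  after event 1 (t=10: DEC x by 1): {x=-1}
  after event 2 (t=15: INC y by 13): {x=-1, y=13}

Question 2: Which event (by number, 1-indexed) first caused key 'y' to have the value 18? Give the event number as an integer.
Answer: 6

Derivation:
Looking for first event where y becomes 18:
  event 2: y = 13
  event 3: y = 13
  event 4: y = 17
  event 5: y = 17
  event 6: y 17 -> 18  <-- first match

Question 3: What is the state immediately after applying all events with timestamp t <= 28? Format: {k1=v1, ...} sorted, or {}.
Apply events with t <= 28 (3 events):
  after event 1 (t=10: DEC x by 1): {x=-1}
  after event 2 (t=15: INC y by 13): {x=-1, y=13}
  after event 3 (t=25: SET z = 17): {x=-1, y=13, z=17}

Answer: {x=-1, y=13, z=17}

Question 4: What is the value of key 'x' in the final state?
Track key 'x' through all 7 events:
  event 1 (t=10: DEC x by 1): x (absent) -> -1
  event 2 (t=15: INC y by 13): x unchanged
  event 3 (t=25: SET z = 17): x unchanged
  event 4 (t=31: INC y by 4): x unchanged
  event 5 (t=36: SET z = 31): x unchanged
  event 6 (t=46: INC y by 1): x unchanged
  event 7 (t=49: SET x = -13): x -1 -> -13
Final: x = -13

Answer: -13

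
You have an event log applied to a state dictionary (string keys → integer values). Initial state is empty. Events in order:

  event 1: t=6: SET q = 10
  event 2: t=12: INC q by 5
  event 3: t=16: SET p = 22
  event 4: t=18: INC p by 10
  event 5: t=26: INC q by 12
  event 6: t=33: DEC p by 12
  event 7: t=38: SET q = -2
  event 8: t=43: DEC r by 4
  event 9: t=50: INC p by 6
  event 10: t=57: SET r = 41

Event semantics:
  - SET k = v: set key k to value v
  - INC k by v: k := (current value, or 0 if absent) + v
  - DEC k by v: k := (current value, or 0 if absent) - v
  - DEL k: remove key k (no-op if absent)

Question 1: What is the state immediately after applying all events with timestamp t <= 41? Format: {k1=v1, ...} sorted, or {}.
Answer: {p=20, q=-2}

Derivation:
Apply events with t <= 41 (7 events):
  after event 1 (t=6: SET q = 10): {q=10}
  after event 2 (t=12: INC q by 5): {q=15}
  after event 3 (t=16: SET p = 22): {p=22, q=15}
  after event 4 (t=18: INC p by 10): {p=32, q=15}
  after event 5 (t=26: INC q by 12): {p=32, q=27}
  after event 6 (t=33: DEC p by 12): {p=20, q=27}
  after event 7 (t=38: SET q = -2): {p=20, q=-2}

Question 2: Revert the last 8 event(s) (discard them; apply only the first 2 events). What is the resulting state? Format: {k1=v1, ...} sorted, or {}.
Answer: {q=15}

Derivation:
Keep first 2 events (discard last 8):
  after event 1 (t=6: SET q = 10): {q=10}
  after event 2 (t=12: INC q by 5): {q=15}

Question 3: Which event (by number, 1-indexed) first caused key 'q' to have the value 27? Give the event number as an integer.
Looking for first event where q becomes 27:
  event 1: q = 10
  event 2: q = 15
  event 3: q = 15
  event 4: q = 15
  event 5: q 15 -> 27  <-- first match

Answer: 5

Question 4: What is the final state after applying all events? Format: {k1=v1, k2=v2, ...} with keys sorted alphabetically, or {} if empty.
Answer: {p=26, q=-2, r=41}

Derivation:
  after event 1 (t=6: SET q = 10): {q=10}
  after event 2 (t=12: INC q by 5): {q=15}
  after event 3 (t=16: SET p = 22): {p=22, q=15}
  after event 4 (t=18: INC p by 10): {p=32, q=15}
  after event 5 (t=26: INC q by 12): {p=32, q=27}
  after event 6 (t=33: DEC p by 12): {p=20, q=27}
  after event 7 (t=38: SET q = -2): {p=20, q=-2}
  after event 8 (t=43: DEC r by 4): {p=20, q=-2, r=-4}
  after event 9 (t=50: INC p by 6): {p=26, q=-2, r=-4}
  after event 10 (t=57: SET r = 41): {p=26, q=-2, r=41}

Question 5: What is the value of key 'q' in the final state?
Answer: -2

Derivation:
Track key 'q' through all 10 events:
  event 1 (t=6: SET q = 10): q (absent) -> 10
  event 2 (t=12: INC q by 5): q 10 -> 15
  event 3 (t=16: SET p = 22): q unchanged
  event 4 (t=18: INC p by 10): q unchanged
  event 5 (t=26: INC q by 12): q 15 -> 27
  event 6 (t=33: DEC p by 12): q unchanged
  event 7 (t=38: SET q = -2): q 27 -> -2
  event 8 (t=43: DEC r by 4): q unchanged
  event 9 (t=50: INC p by 6): q unchanged
  event 10 (t=57: SET r = 41): q unchanged
Final: q = -2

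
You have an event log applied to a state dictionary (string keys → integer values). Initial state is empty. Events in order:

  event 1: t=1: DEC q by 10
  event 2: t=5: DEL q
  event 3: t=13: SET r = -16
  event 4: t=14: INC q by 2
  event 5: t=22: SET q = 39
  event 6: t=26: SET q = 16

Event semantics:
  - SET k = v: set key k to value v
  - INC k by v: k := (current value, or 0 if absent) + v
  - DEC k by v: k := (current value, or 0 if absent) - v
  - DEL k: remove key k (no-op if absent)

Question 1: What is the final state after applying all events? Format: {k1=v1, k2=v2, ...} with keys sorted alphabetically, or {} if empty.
  after event 1 (t=1: DEC q by 10): {q=-10}
  after event 2 (t=5: DEL q): {}
  after event 3 (t=13: SET r = -16): {r=-16}
  after event 4 (t=14: INC q by 2): {q=2, r=-16}
  after event 5 (t=22: SET q = 39): {q=39, r=-16}
  after event 6 (t=26: SET q = 16): {q=16, r=-16}

Answer: {q=16, r=-16}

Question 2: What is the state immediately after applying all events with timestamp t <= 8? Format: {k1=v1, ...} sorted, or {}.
Answer: {}

Derivation:
Apply events with t <= 8 (2 events):
  after event 1 (t=1: DEC q by 10): {q=-10}
  after event 2 (t=5: DEL q): {}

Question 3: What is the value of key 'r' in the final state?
Answer: -16

Derivation:
Track key 'r' through all 6 events:
  event 1 (t=1: DEC q by 10): r unchanged
  event 2 (t=5: DEL q): r unchanged
  event 3 (t=13: SET r = -16): r (absent) -> -16
  event 4 (t=14: INC q by 2): r unchanged
  event 5 (t=22: SET q = 39): r unchanged
  event 6 (t=26: SET q = 16): r unchanged
Final: r = -16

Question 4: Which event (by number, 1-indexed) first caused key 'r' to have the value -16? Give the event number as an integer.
Looking for first event where r becomes -16:
  event 3: r (absent) -> -16  <-- first match

Answer: 3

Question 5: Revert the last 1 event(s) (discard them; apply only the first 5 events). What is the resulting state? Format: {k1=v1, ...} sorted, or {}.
Keep first 5 events (discard last 1):
  after event 1 (t=1: DEC q by 10): {q=-10}
  after event 2 (t=5: DEL q): {}
  after event 3 (t=13: SET r = -16): {r=-16}
  after event 4 (t=14: INC q by 2): {q=2, r=-16}
  after event 5 (t=22: SET q = 39): {q=39, r=-16}

Answer: {q=39, r=-16}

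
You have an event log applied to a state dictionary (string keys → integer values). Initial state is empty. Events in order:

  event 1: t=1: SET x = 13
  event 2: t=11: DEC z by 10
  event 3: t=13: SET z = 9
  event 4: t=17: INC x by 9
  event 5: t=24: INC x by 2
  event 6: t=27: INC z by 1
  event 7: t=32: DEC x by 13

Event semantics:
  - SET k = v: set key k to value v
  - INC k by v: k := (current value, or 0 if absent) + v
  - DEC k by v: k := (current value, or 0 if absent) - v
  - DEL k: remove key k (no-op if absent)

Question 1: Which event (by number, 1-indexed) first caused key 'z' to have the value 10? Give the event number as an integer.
Answer: 6

Derivation:
Looking for first event where z becomes 10:
  event 2: z = -10
  event 3: z = 9
  event 4: z = 9
  event 5: z = 9
  event 6: z 9 -> 10  <-- first match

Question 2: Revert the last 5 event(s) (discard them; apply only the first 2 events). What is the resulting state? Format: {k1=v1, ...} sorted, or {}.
Keep first 2 events (discard last 5):
  after event 1 (t=1: SET x = 13): {x=13}
  after event 2 (t=11: DEC z by 10): {x=13, z=-10}

Answer: {x=13, z=-10}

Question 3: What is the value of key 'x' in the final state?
Track key 'x' through all 7 events:
  event 1 (t=1: SET x = 13): x (absent) -> 13
  event 2 (t=11: DEC z by 10): x unchanged
  event 3 (t=13: SET z = 9): x unchanged
  event 4 (t=17: INC x by 9): x 13 -> 22
  event 5 (t=24: INC x by 2): x 22 -> 24
  event 6 (t=27: INC z by 1): x unchanged
  event 7 (t=32: DEC x by 13): x 24 -> 11
Final: x = 11

Answer: 11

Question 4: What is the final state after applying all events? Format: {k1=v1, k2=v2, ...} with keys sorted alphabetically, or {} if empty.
Answer: {x=11, z=10}

Derivation:
  after event 1 (t=1: SET x = 13): {x=13}
  after event 2 (t=11: DEC z by 10): {x=13, z=-10}
  after event 3 (t=13: SET z = 9): {x=13, z=9}
  after event 4 (t=17: INC x by 9): {x=22, z=9}
  after event 5 (t=24: INC x by 2): {x=24, z=9}
  after event 6 (t=27: INC z by 1): {x=24, z=10}
  after event 7 (t=32: DEC x by 13): {x=11, z=10}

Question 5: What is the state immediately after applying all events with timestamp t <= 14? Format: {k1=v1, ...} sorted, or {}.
Apply events with t <= 14 (3 events):
  after event 1 (t=1: SET x = 13): {x=13}
  after event 2 (t=11: DEC z by 10): {x=13, z=-10}
  after event 3 (t=13: SET z = 9): {x=13, z=9}

Answer: {x=13, z=9}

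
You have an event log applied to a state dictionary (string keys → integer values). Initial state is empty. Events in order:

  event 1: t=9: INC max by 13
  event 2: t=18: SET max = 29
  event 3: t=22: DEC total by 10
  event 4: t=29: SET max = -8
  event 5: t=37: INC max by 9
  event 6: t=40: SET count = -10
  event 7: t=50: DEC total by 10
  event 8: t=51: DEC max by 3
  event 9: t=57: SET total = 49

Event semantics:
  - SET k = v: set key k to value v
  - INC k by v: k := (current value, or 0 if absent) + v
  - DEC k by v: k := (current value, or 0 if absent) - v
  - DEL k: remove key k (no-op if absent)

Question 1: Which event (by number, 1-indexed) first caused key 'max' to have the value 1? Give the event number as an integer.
Answer: 5

Derivation:
Looking for first event where max becomes 1:
  event 1: max = 13
  event 2: max = 29
  event 3: max = 29
  event 4: max = -8
  event 5: max -8 -> 1  <-- first match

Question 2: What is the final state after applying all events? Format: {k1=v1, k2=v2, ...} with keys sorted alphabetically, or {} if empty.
  after event 1 (t=9: INC max by 13): {max=13}
  after event 2 (t=18: SET max = 29): {max=29}
  after event 3 (t=22: DEC total by 10): {max=29, total=-10}
  after event 4 (t=29: SET max = -8): {max=-8, total=-10}
  after event 5 (t=37: INC max by 9): {max=1, total=-10}
  after event 6 (t=40: SET count = -10): {count=-10, max=1, total=-10}
  after event 7 (t=50: DEC total by 10): {count=-10, max=1, total=-20}
  after event 8 (t=51: DEC max by 3): {count=-10, max=-2, total=-20}
  after event 9 (t=57: SET total = 49): {count=-10, max=-2, total=49}

Answer: {count=-10, max=-2, total=49}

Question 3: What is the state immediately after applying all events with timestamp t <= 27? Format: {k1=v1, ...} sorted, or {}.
Answer: {max=29, total=-10}

Derivation:
Apply events with t <= 27 (3 events):
  after event 1 (t=9: INC max by 13): {max=13}
  after event 2 (t=18: SET max = 29): {max=29}
  after event 3 (t=22: DEC total by 10): {max=29, total=-10}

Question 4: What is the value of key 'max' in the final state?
Answer: -2

Derivation:
Track key 'max' through all 9 events:
  event 1 (t=9: INC max by 13): max (absent) -> 13
  event 2 (t=18: SET max = 29): max 13 -> 29
  event 3 (t=22: DEC total by 10): max unchanged
  event 4 (t=29: SET max = -8): max 29 -> -8
  event 5 (t=37: INC max by 9): max -8 -> 1
  event 6 (t=40: SET count = -10): max unchanged
  event 7 (t=50: DEC total by 10): max unchanged
  event 8 (t=51: DEC max by 3): max 1 -> -2
  event 9 (t=57: SET total = 49): max unchanged
Final: max = -2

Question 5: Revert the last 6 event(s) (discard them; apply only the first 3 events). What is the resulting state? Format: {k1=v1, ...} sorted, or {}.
Keep first 3 events (discard last 6):
  after event 1 (t=9: INC max by 13): {max=13}
  after event 2 (t=18: SET max = 29): {max=29}
  after event 3 (t=22: DEC total by 10): {max=29, total=-10}

Answer: {max=29, total=-10}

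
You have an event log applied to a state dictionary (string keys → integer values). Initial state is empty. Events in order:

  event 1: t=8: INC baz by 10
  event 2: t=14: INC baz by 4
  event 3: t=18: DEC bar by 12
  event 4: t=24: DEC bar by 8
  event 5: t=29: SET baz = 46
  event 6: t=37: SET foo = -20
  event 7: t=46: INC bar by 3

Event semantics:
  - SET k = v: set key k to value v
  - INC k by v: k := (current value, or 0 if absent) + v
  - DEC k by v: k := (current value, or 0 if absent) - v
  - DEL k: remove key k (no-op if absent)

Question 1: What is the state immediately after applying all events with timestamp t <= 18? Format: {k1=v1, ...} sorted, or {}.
Answer: {bar=-12, baz=14}

Derivation:
Apply events with t <= 18 (3 events):
  after event 1 (t=8: INC baz by 10): {baz=10}
  after event 2 (t=14: INC baz by 4): {baz=14}
  after event 3 (t=18: DEC bar by 12): {bar=-12, baz=14}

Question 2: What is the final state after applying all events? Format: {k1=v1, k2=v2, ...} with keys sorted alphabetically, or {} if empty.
  after event 1 (t=8: INC baz by 10): {baz=10}
  after event 2 (t=14: INC baz by 4): {baz=14}
  after event 3 (t=18: DEC bar by 12): {bar=-12, baz=14}
  after event 4 (t=24: DEC bar by 8): {bar=-20, baz=14}
  after event 5 (t=29: SET baz = 46): {bar=-20, baz=46}
  after event 6 (t=37: SET foo = -20): {bar=-20, baz=46, foo=-20}
  after event 7 (t=46: INC bar by 3): {bar=-17, baz=46, foo=-20}

Answer: {bar=-17, baz=46, foo=-20}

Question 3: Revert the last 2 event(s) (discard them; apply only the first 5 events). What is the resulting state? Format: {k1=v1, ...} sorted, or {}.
Answer: {bar=-20, baz=46}

Derivation:
Keep first 5 events (discard last 2):
  after event 1 (t=8: INC baz by 10): {baz=10}
  after event 2 (t=14: INC baz by 4): {baz=14}
  after event 3 (t=18: DEC bar by 12): {bar=-12, baz=14}
  after event 4 (t=24: DEC bar by 8): {bar=-20, baz=14}
  after event 5 (t=29: SET baz = 46): {bar=-20, baz=46}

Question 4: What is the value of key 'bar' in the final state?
Track key 'bar' through all 7 events:
  event 1 (t=8: INC baz by 10): bar unchanged
  event 2 (t=14: INC baz by 4): bar unchanged
  event 3 (t=18: DEC bar by 12): bar (absent) -> -12
  event 4 (t=24: DEC bar by 8): bar -12 -> -20
  event 5 (t=29: SET baz = 46): bar unchanged
  event 6 (t=37: SET foo = -20): bar unchanged
  event 7 (t=46: INC bar by 3): bar -20 -> -17
Final: bar = -17

Answer: -17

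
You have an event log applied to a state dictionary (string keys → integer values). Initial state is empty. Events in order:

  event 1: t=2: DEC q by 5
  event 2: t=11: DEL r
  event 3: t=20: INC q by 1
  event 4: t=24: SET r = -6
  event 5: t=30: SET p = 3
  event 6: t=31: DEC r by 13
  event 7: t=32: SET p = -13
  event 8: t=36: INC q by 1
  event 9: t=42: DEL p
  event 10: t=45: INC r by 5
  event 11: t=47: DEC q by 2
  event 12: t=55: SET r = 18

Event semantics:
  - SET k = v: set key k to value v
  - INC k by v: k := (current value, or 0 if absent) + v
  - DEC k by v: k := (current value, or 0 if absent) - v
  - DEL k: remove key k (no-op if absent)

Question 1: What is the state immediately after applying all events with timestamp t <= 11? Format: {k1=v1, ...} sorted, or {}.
Apply events with t <= 11 (2 events):
  after event 1 (t=2: DEC q by 5): {q=-5}
  after event 2 (t=11: DEL r): {q=-5}

Answer: {q=-5}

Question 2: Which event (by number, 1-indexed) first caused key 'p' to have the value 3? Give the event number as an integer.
Looking for first event where p becomes 3:
  event 5: p (absent) -> 3  <-- first match

Answer: 5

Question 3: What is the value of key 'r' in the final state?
Answer: 18

Derivation:
Track key 'r' through all 12 events:
  event 1 (t=2: DEC q by 5): r unchanged
  event 2 (t=11: DEL r): r (absent) -> (absent)
  event 3 (t=20: INC q by 1): r unchanged
  event 4 (t=24: SET r = -6): r (absent) -> -6
  event 5 (t=30: SET p = 3): r unchanged
  event 6 (t=31: DEC r by 13): r -6 -> -19
  event 7 (t=32: SET p = -13): r unchanged
  event 8 (t=36: INC q by 1): r unchanged
  event 9 (t=42: DEL p): r unchanged
  event 10 (t=45: INC r by 5): r -19 -> -14
  event 11 (t=47: DEC q by 2): r unchanged
  event 12 (t=55: SET r = 18): r -14 -> 18
Final: r = 18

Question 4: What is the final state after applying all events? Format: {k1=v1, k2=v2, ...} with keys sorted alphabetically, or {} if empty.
Answer: {q=-5, r=18}

Derivation:
  after event 1 (t=2: DEC q by 5): {q=-5}
  after event 2 (t=11: DEL r): {q=-5}
  after event 3 (t=20: INC q by 1): {q=-4}
  after event 4 (t=24: SET r = -6): {q=-4, r=-6}
  after event 5 (t=30: SET p = 3): {p=3, q=-4, r=-6}
  after event 6 (t=31: DEC r by 13): {p=3, q=-4, r=-19}
  after event 7 (t=32: SET p = -13): {p=-13, q=-4, r=-19}
  after event 8 (t=36: INC q by 1): {p=-13, q=-3, r=-19}
  after event 9 (t=42: DEL p): {q=-3, r=-19}
  after event 10 (t=45: INC r by 5): {q=-3, r=-14}
  after event 11 (t=47: DEC q by 2): {q=-5, r=-14}
  after event 12 (t=55: SET r = 18): {q=-5, r=18}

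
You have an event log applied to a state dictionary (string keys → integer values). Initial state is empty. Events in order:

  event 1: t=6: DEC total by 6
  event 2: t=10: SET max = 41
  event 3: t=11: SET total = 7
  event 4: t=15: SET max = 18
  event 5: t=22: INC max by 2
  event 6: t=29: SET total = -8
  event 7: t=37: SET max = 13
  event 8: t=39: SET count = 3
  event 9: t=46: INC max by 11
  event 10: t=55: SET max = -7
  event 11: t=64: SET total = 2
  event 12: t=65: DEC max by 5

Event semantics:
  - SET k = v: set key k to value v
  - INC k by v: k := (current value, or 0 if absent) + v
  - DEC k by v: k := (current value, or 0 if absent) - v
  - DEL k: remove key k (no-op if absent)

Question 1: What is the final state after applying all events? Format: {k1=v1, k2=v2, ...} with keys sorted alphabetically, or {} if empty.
  after event 1 (t=6: DEC total by 6): {total=-6}
  after event 2 (t=10: SET max = 41): {max=41, total=-6}
  after event 3 (t=11: SET total = 7): {max=41, total=7}
  after event 4 (t=15: SET max = 18): {max=18, total=7}
  after event 5 (t=22: INC max by 2): {max=20, total=7}
  after event 6 (t=29: SET total = -8): {max=20, total=-8}
  after event 7 (t=37: SET max = 13): {max=13, total=-8}
  after event 8 (t=39: SET count = 3): {count=3, max=13, total=-8}
  after event 9 (t=46: INC max by 11): {count=3, max=24, total=-8}
  after event 10 (t=55: SET max = -7): {count=3, max=-7, total=-8}
  after event 11 (t=64: SET total = 2): {count=3, max=-7, total=2}
  after event 12 (t=65: DEC max by 5): {count=3, max=-12, total=2}

Answer: {count=3, max=-12, total=2}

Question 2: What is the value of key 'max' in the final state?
Track key 'max' through all 12 events:
  event 1 (t=6: DEC total by 6): max unchanged
  event 2 (t=10: SET max = 41): max (absent) -> 41
  event 3 (t=11: SET total = 7): max unchanged
  event 4 (t=15: SET max = 18): max 41 -> 18
  event 5 (t=22: INC max by 2): max 18 -> 20
  event 6 (t=29: SET total = -8): max unchanged
  event 7 (t=37: SET max = 13): max 20 -> 13
  event 8 (t=39: SET count = 3): max unchanged
  event 9 (t=46: INC max by 11): max 13 -> 24
  event 10 (t=55: SET max = -7): max 24 -> -7
  event 11 (t=64: SET total = 2): max unchanged
  event 12 (t=65: DEC max by 5): max -7 -> -12
Final: max = -12

Answer: -12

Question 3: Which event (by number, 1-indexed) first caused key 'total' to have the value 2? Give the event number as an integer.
Looking for first event where total becomes 2:
  event 1: total = -6
  event 2: total = -6
  event 3: total = 7
  event 4: total = 7
  event 5: total = 7
  event 6: total = -8
  event 7: total = -8
  event 8: total = -8
  event 9: total = -8
  event 10: total = -8
  event 11: total -8 -> 2  <-- first match

Answer: 11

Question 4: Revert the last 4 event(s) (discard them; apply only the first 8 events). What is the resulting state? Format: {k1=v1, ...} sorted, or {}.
Answer: {count=3, max=13, total=-8}

Derivation:
Keep first 8 events (discard last 4):
  after event 1 (t=6: DEC total by 6): {total=-6}
  after event 2 (t=10: SET max = 41): {max=41, total=-6}
  after event 3 (t=11: SET total = 7): {max=41, total=7}
  after event 4 (t=15: SET max = 18): {max=18, total=7}
  after event 5 (t=22: INC max by 2): {max=20, total=7}
  after event 6 (t=29: SET total = -8): {max=20, total=-8}
  after event 7 (t=37: SET max = 13): {max=13, total=-8}
  after event 8 (t=39: SET count = 3): {count=3, max=13, total=-8}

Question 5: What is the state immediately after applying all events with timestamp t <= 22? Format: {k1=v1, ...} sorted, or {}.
Answer: {max=20, total=7}

Derivation:
Apply events with t <= 22 (5 events):
  after event 1 (t=6: DEC total by 6): {total=-6}
  after event 2 (t=10: SET max = 41): {max=41, total=-6}
  after event 3 (t=11: SET total = 7): {max=41, total=7}
  after event 4 (t=15: SET max = 18): {max=18, total=7}
  after event 5 (t=22: INC max by 2): {max=20, total=7}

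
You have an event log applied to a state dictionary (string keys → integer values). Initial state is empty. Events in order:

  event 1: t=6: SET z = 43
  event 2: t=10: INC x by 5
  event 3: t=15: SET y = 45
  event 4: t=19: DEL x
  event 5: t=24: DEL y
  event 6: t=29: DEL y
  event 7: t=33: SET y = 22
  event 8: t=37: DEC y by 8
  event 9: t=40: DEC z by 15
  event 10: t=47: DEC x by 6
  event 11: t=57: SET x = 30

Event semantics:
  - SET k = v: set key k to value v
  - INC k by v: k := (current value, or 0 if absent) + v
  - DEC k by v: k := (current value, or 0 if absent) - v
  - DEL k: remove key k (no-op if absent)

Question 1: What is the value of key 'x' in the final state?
Answer: 30

Derivation:
Track key 'x' through all 11 events:
  event 1 (t=6: SET z = 43): x unchanged
  event 2 (t=10: INC x by 5): x (absent) -> 5
  event 3 (t=15: SET y = 45): x unchanged
  event 4 (t=19: DEL x): x 5 -> (absent)
  event 5 (t=24: DEL y): x unchanged
  event 6 (t=29: DEL y): x unchanged
  event 7 (t=33: SET y = 22): x unchanged
  event 8 (t=37: DEC y by 8): x unchanged
  event 9 (t=40: DEC z by 15): x unchanged
  event 10 (t=47: DEC x by 6): x (absent) -> -6
  event 11 (t=57: SET x = 30): x -6 -> 30
Final: x = 30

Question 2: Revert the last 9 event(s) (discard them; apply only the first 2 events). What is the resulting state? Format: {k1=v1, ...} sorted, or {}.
Answer: {x=5, z=43}

Derivation:
Keep first 2 events (discard last 9):
  after event 1 (t=6: SET z = 43): {z=43}
  after event 2 (t=10: INC x by 5): {x=5, z=43}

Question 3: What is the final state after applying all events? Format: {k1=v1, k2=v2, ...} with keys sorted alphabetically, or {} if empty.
  after event 1 (t=6: SET z = 43): {z=43}
  after event 2 (t=10: INC x by 5): {x=5, z=43}
  after event 3 (t=15: SET y = 45): {x=5, y=45, z=43}
  after event 4 (t=19: DEL x): {y=45, z=43}
  after event 5 (t=24: DEL y): {z=43}
  after event 6 (t=29: DEL y): {z=43}
  after event 7 (t=33: SET y = 22): {y=22, z=43}
  after event 8 (t=37: DEC y by 8): {y=14, z=43}
  after event 9 (t=40: DEC z by 15): {y=14, z=28}
  after event 10 (t=47: DEC x by 6): {x=-6, y=14, z=28}
  after event 11 (t=57: SET x = 30): {x=30, y=14, z=28}

Answer: {x=30, y=14, z=28}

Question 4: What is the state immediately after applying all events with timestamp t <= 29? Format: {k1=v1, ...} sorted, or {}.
Answer: {z=43}

Derivation:
Apply events with t <= 29 (6 events):
  after event 1 (t=6: SET z = 43): {z=43}
  after event 2 (t=10: INC x by 5): {x=5, z=43}
  after event 3 (t=15: SET y = 45): {x=5, y=45, z=43}
  after event 4 (t=19: DEL x): {y=45, z=43}
  after event 5 (t=24: DEL y): {z=43}
  after event 6 (t=29: DEL y): {z=43}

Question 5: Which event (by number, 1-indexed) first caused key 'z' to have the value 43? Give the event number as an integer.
Looking for first event where z becomes 43:
  event 1: z (absent) -> 43  <-- first match

Answer: 1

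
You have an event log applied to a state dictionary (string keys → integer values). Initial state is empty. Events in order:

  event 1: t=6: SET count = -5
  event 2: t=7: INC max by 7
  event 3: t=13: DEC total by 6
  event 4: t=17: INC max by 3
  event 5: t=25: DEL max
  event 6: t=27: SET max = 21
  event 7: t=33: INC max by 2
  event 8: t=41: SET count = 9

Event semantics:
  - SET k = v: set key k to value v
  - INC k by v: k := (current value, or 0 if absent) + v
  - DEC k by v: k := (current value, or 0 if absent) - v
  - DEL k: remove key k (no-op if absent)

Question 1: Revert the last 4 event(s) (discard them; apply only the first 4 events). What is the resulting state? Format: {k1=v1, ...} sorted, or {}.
Answer: {count=-5, max=10, total=-6}

Derivation:
Keep first 4 events (discard last 4):
  after event 1 (t=6: SET count = -5): {count=-5}
  after event 2 (t=7: INC max by 7): {count=-5, max=7}
  after event 3 (t=13: DEC total by 6): {count=-5, max=7, total=-6}
  after event 4 (t=17: INC max by 3): {count=-5, max=10, total=-6}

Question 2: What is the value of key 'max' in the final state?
Track key 'max' through all 8 events:
  event 1 (t=6: SET count = -5): max unchanged
  event 2 (t=7: INC max by 7): max (absent) -> 7
  event 3 (t=13: DEC total by 6): max unchanged
  event 4 (t=17: INC max by 3): max 7 -> 10
  event 5 (t=25: DEL max): max 10 -> (absent)
  event 6 (t=27: SET max = 21): max (absent) -> 21
  event 7 (t=33: INC max by 2): max 21 -> 23
  event 8 (t=41: SET count = 9): max unchanged
Final: max = 23

Answer: 23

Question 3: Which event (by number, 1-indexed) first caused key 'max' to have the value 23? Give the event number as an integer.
Answer: 7

Derivation:
Looking for first event where max becomes 23:
  event 2: max = 7
  event 3: max = 7
  event 4: max = 10
  event 5: max = (absent)
  event 6: max = 21
  event 7: max 21 -> 23  <-- first match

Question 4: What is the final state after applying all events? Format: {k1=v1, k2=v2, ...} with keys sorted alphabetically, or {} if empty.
  after event 1 (t=6: SET count = -5): {count=-5}
  after event 2 (t=7: INC max by 7): {count=-5, max=7}
  after event 3 (t=13: DEC total by 6): {count=-5, max=7, total=-6}
  after event 4 (t=17: INC max by 3): {count=-5, max=10, total=-6}
  after event 5 (t=25: DEL max): {count=-5, total=-6}
  after event 6 (t=27: SET max = 21): {count=-5, max=21, total=-6}
  after event 7 (t=33: INC max by 2): {count=-5, max=23, total=-6}
  after event 8 (t=41: SET count = 9): {count=9, max=23, total=-6}

Answer: {count=9, max=23, total=-6}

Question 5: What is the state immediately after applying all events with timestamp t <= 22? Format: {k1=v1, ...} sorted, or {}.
Answer: {count=-5, max=10, total=-6}

Derivation:
Apply events with t <= 22 (4 events):
  after event 1 (t=6: SET count = -5): {count=-5}
  after event 2 (t=7: INC max by 7): {count=-5, max=7}
  after event 3 (t=13: DEC total by 6): {count=-5, max=7, total=-6}
  after event 4 (t=17: INC max by 3): {count=-5, max=10, total=-6}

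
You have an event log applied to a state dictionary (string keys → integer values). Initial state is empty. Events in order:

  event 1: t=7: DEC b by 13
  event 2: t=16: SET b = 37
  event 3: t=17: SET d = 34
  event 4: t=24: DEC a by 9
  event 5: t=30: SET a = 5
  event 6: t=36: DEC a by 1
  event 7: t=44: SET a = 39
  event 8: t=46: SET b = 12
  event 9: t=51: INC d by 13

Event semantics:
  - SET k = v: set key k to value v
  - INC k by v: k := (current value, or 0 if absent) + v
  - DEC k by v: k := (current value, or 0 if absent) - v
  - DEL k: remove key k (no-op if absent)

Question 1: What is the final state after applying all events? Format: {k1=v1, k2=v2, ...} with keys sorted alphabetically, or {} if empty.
  after event 1 (t=7: DEC b by 13): {b=-13}
  after event 2 (t=16: SET b = 37): {b=37}
  after event 3 (t=17: SET d = 34): {b=37, d=34}
  after event 4 (t=24: DEC a by 9): {a=-9, b=37, d=34}
  after event 5 (t=30: SET a = 5): {a=5, b=37, d=34}
  after event 6 (t=36: DEC a by 1): {a=4, b=37, d=34}
  after event 7 (t=44: SET a = 39): {a=39, b=37, d=34}
  after event 8 (t=46: SET b = 12): {a=39, b=12, d=34}
  after event 9 (t=51: INC d by 13): {a=39, b=12, d=47}

Answer: {a=39, b=12, d=47}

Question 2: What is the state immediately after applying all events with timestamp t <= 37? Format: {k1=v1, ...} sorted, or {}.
Answer: {a=4, b=37, d=34}

Derivation:
Apply events with t <= 37 (6 events):
  after event 1 (t=7: DEC b by 13): {b=-13}
  after event 2 (t=16: SET b = 37): {b=37}
  after event 3 (t=17: SET d = 34): {b=37, d=34}
  after event 4 (t=24: DEC a by 9): {a=-9, b=37, d=34}
  after event 5 (t=30: SET a = 5): {a=5, b=37, d=34}
  after event 6 (t=36: DEC a by 1): {a=4, b=37, d=34}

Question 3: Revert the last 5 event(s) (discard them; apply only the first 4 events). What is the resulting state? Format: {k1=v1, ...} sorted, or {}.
Answer: {a=-9, b=37, d=34}

Derivation:
Keep first 4 events (discard last 5):
  after event 1 (t=7: DEC b by 13): {b=-13}
  after event 2 (t=16: SET b = 37): {b=37}
  after event 3 (t=17: SET d = 34): {b=37, d=34}
  after event 4 (t=24: DEC a by 9): {a=-9, b=37, d=34}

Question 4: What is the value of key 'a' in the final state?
Track key 'a' through all 9 events:
  event 1 (t=7: DEC b by 13): a unchanged
  event 2 (t=16: SET b = 37): a unchanged
  event 3 (t=17: SET d = 34): a unchanged
  event 4 (t=24: DEC a by 9): a (absent) -> -9
  event 5 (t=30: SET a = 5): a -9 -> 5
  event 6 (t=36: DEC a by 1): a 5 -> 4
  event 7 (t=44: SET a = 39): a 4 -> 39
  event 8 (t=46: SET b = 12): a unchanged
  event 9 (t=51: INC d by 13): a unchanged
Final: a = 39

Answer: 39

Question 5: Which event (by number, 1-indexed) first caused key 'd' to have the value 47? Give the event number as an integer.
Answer: 9

Derivation:
Looking for first event where d becomes 47:
  event 3: d = 34
  event 4: d = 34
  event 5: d = 34
  event 6: d = 34
  event 7: d = 34
  event 8: d = 34
  event 9: d 34 -> 47  <-- first match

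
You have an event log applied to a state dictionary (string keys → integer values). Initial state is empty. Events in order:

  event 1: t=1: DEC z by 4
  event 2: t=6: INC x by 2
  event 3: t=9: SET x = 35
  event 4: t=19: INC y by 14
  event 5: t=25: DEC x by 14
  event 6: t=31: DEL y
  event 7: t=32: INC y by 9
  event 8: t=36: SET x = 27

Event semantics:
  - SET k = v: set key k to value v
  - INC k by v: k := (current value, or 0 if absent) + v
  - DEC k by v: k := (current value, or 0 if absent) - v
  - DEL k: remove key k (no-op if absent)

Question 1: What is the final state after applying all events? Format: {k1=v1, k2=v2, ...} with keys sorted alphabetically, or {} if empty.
  after event 1 (t=1: DEC z by 4): {z=-4}
  after event 2 (t=6: INC x by 2): {x=2, z=-4}
  after event 3 (t=9: SET x = 35): {x=35, z=-4}
  after event 4 (t=19: INC y by 14): {x=35, y=14, z=-4}
  after event 5 (t=25: DEC x by 14): {x=21, y=14, z=-4}
  after event 6 (t=31: DEL y): {x=21, z=-4}
  after event 7 (t=32: INC y by 9): {x=21, y=9, z=-4}
  after event 8 (t=36: SET x = 27): {x=27, y=9, z=-4}

Answer: {x=27, y=9, z=-4}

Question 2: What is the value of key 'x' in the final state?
Track key 'x' through all 8 events:
  event 1 (t=1: DEC z by 4): x unchanged
  event 2 (t=6: INC x by 2): x (absent) -> 2
  event 3 (t=9: SET x = 35): x 2 -> 35
  event 4 (t=19: INC y by 14): x unchanged
  event 5 (t=25: DEC x by 14): x 35 -> 21
  event 6 (t=31: DEL y): x unchanged
  event 7 (t=32: INC y by 9): x unchanged
  event 8 (t=36: SET x = 27): x 21 -> 27
Final: x = 27

Answer: 27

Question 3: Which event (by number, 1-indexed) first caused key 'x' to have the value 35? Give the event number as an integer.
Answer: 3

Derivation:
Looking for first event where x becomes 35:
  event 2: x = 2
  event 3: x 2 -> 35  <-- first match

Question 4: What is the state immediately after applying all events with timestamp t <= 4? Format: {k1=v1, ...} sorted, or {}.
Answer: {z=-4}

Derivation:
Apply events with t <= 4 (1 events):
  after event 1 (t=1: DEC z by 4): {z=-4}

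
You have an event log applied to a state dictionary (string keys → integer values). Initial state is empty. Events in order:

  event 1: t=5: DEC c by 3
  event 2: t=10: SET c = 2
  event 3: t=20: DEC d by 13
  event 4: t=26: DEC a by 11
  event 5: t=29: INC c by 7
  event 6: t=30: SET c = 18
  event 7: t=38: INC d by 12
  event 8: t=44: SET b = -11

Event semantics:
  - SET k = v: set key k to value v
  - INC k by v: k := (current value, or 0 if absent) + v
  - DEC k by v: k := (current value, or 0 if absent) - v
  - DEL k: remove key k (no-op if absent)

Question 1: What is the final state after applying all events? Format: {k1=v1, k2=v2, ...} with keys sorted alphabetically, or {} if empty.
  after event 1 (t=5: DEC c by 3): {c=-3}
  after event 2 (t=10: SET c = 2): {c=2}
  after event 3 (t=20: DEC d by 13): {c=2, d=-13}
  after event 4 (t=26: DEC a by 11): {a=-11, c=2, d=-13}
  after event 5 (t=29: INC c by 7): {a=-11, c=9, d=-13}
  after event 6 (t=30: SET c = 18): {a=-11, c=18, d=-13}
  after event 7 (t=38: INC d by 12): {a=-11, c=18, d=-1}
  after event 8 (t=44: SET b = -11): {a=-11, b=-11, c=18, d=-1}

Answer: {a=-11, b=-11, c=18, d=-1}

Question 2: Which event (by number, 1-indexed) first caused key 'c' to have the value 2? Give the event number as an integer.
Looking for first event where c becomes 2:
  event 1: c = -3
  event 2: c -3 -> 2  <-- first match

Answer: 2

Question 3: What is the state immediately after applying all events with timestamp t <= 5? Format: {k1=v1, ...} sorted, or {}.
Apply events with t <= 5 (1 events):
  after event 1 (t=5: DEC c by 3): {c=-3}

Answer: {c=-3}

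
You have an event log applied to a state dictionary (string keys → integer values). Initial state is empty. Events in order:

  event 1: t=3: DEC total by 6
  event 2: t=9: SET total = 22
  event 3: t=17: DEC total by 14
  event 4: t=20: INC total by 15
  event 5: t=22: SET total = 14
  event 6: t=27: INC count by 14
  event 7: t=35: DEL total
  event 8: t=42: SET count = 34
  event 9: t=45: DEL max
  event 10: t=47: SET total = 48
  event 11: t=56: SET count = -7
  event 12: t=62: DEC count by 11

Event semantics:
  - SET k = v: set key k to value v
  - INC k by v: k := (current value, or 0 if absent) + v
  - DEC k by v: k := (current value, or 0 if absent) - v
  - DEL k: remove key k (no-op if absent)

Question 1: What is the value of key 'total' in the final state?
Track key 'total' through all 12 events:
  event 1 (t=3: DEC total by 6): total (absent) -> -6
  event 2 (t=9: SET total = 22): total -6 -> 22
  event 3 (t=17: DEC total by 14): total 22 -> 8
  event 4 (t=20: INC total by 15): total 8 -> 23
  event 5 (t=22: SET total = 14): total 23 -> 14
  event 6 (t=27: INC count by 14): total unchanged
  event 7 (t=35: DEL total): total 14 -> (absent)
  event 8 (t=42: SET count = 34): total unchanged
  event 9 (t=45: DEL max): total unchanged
  event 10 (t=47: SET total = 48): total (absent) -> 48
  event 11 (t=56: SET count = -7): total unchanged
  event 12 (t=62: DEC count by 11): total unchanged
Final: total = 48

Answer: 48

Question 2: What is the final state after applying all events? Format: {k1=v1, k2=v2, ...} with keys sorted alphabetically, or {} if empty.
Answer: {count=-18, total=48}

Derivation:
  after event 1 (t=3: DEC total by 6): {total=-6}
  after event 2 (t=9: SET total = 22): {total=22}
  after event 3 (t=17: DEC total by 14): {total=8}
  after event 4 (t=20: INC total by 15): {total=23}
  after event 5 (t=22: SET total = 14): {total=14}
  after event 6 (t=27: INC count by 14): {count=14, total=14}
  after event 7 (t=35: DEL total): {count=14}
  after event 8 (t=42: SET count = 34): {count=34}
  after event 9 (t=45: DEL max): {count=34}
  after event 10 (t=47: SET total = 48): {count=34, total=48}
  after event 11 (t=56: SET count = -7): {count=-7, total=48}
  after event 12 (t=62: DEC count by 11): {count=-18, total=48}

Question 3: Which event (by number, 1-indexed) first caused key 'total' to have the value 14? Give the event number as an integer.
Answer: 5

Derivation:
Looking for first event where total becomes 14:
  event 1: total = -6
  event 2: total = 22
  event 3: total = 8
  event 4: total = 23
  event 5: total 23 -> 14  <-- first match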